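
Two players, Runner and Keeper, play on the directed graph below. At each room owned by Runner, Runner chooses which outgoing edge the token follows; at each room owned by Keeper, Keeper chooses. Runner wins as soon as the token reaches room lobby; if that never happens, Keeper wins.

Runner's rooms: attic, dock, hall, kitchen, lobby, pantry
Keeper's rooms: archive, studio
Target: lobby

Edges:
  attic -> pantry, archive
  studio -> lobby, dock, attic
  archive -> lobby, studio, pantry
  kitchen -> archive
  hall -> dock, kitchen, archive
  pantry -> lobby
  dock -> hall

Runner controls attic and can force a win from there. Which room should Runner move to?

pantry

A0 = {lobby}
A1: add {pantry} — pantry (Runner) has pantry→lobby.
A2: add {attic} — attic (Runner) has attic→pantry.
A3 = A2; e.g. dock (Runner) has no edge into A2. Fixed point.
From attic, successor pantry is in the attractor (rank 1); the other successor archive is not.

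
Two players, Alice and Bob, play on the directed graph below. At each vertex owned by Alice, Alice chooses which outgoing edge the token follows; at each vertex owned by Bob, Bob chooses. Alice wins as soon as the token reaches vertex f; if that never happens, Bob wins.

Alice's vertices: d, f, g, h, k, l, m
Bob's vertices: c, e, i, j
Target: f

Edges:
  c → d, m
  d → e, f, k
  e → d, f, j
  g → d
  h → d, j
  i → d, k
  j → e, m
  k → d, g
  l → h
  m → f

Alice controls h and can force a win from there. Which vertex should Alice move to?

A0 = {f}
A1: add {d, m} — d (Alice) has d→f; m (Alice) has m→f.
A2: add {c, g, h, k} — c (Bob): all of {d, m} already in; g (Alice) has g→d; h (Alice) has h→d; k (Alice) has k→d.
A3: add {i, l} — i (Bob): all of {d, k} already in; l (Alice) has l→h.
A4 = A3; e.g. e (Bob) can still go to j. Fixed point.
From h, successor d is in the attractor (rank 1); the other successor j is not.

d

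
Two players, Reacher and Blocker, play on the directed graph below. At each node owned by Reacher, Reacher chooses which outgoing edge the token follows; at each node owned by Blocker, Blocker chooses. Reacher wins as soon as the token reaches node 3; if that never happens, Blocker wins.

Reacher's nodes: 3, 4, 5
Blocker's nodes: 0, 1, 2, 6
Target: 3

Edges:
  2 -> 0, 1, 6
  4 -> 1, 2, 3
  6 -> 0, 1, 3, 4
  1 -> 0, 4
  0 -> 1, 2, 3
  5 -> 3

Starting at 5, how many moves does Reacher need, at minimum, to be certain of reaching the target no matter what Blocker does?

1

A0 = {3}
A1: add {4, 5} — 4 (Reacher) has 4→3; 5 (Reacher) has 5→3.
A2 = A1; e.g. 0 (Blocker) can still go to 1. Fixed point.
5 enters the attractor at level 1, so Reacher can force the target in 1 move from there.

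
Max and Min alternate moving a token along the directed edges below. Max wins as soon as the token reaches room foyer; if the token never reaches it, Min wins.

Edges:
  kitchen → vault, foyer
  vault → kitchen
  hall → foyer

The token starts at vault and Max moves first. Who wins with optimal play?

Min

Track states (vertex, player-to-move).
A0 = {(foyer,Max), (foyer,Min)}
A1: add {(kitchen,Max), (hall,Max), (hall,Min)}.
A2: add {(vault,Min)}.
A3 = A2; e.g. (kitchen,Min) stays out. (vault,Max) never enters ⇒ Min avoids the target.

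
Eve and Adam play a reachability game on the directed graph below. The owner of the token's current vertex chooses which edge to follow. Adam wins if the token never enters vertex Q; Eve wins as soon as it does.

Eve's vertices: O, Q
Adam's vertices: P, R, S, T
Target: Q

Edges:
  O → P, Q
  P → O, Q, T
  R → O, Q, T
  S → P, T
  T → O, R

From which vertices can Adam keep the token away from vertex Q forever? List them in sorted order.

A0 = {Q}
A1: add {O} — O (Eve) has O→Q.
A2 = A1; e.g. P (Adam) can still go to T. Fixed point.
Eve's attractor = {O, Q}; Adam avoids the target exactly from the complement.

P, R, S, T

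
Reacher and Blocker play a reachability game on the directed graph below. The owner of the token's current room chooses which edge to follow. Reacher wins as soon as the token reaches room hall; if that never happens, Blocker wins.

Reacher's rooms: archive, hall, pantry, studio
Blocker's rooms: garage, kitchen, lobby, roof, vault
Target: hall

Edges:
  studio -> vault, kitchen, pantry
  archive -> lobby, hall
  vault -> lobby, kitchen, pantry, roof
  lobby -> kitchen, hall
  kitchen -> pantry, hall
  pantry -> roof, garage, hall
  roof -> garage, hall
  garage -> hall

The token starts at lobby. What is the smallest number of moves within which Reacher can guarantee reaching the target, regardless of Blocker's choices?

A0 = {hall}
A1: add {archive, garage, pantry} — archive (Reacher) has archive→hall; pantry (Reacher) has pantry→hall; garage (Blocker): all of {hall} already in.
A2: add {kitchen, roof, studio} — studio (Reacher) has studio→pantry; kitchen (Blocker): all of {pantry, hall} already in; roof (Blocker): all of {garage, hall} already in.
A3: add {lobby} — lobby (Blocker): all of {kitchen, hall} already in.
lobby enters the attractor at level 3, so Reacher can force the target in 3 moves from there.

3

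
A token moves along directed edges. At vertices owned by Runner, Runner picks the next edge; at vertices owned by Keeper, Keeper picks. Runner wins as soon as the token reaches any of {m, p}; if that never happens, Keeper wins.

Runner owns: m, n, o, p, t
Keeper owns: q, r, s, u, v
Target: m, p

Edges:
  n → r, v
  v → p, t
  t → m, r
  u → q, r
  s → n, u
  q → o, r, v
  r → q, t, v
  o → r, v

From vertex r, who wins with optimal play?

A0 = {m, p}
A1: add {t} — t (Runner) has t→m.
A2: add {v} — v (Keeper): all of {p, t} already in.
A3: add {n, o} — n (Runner) has n→v; o (Runner) has o→v.
A4 = A3; e.g. q (Keeper) can still go to r. Fixed point.
r never enters the attractor, so Keeper can avoid the target forever.

Keeper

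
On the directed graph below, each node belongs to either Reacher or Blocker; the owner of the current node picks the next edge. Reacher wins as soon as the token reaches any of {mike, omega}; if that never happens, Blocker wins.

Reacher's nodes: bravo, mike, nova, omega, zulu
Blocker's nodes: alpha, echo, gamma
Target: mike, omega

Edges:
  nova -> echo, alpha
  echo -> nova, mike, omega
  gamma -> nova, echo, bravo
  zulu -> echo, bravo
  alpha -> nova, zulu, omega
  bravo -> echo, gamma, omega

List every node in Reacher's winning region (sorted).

bravo, mike, omega, zulu

A0 = {mike, omega}
A1: add {bravo} — bravo (Reacher) has bravo→omega.
A2: add {zulu} — zulu (Reacher) has zulu→bravo.
A3 = A2; e.g. nova (Reacher) has no edge into A2. Fixed point.
Reacher's winning region = {bravo, mike, omega, zulu}.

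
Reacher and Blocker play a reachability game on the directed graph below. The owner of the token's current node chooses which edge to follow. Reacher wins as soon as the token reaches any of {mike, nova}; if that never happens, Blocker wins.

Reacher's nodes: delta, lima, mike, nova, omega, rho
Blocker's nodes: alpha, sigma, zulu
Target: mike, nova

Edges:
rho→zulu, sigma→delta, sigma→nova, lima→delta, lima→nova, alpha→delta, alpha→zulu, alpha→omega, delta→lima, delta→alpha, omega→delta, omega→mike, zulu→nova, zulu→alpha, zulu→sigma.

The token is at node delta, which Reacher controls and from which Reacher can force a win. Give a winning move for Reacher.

lima

A0 = {mike, nova}
A1: add {lima, omega} — lima (Reacher) has lima→nova; omega (Reacher) has omega→mike.
A2: add {delta} — delta (Reacher) has delta→lima.
A3: add {sigma} — sigma (Blocker): all of {delta, nova} already in.
A4 = A3; e.g. rho (Reacher) has no edge into A3. Fixed point.
From delta, successor lima is in the attractor (rank 1); the other successor alpha is not.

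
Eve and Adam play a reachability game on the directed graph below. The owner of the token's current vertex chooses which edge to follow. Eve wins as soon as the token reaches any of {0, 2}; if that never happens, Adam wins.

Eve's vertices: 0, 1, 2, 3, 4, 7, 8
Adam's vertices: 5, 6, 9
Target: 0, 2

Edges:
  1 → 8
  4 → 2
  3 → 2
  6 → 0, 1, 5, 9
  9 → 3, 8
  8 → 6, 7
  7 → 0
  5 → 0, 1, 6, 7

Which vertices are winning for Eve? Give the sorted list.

0, 1, 2, 3, 4, 7, 8, 9

A0 = {0, 2}
A1: add {3, 4, 7} — 3 (Eve) has 3→2; 4 (Eve) has 4→2; 7 (Eve) has 7→0.
A2: add {8} — 8 (Eve) has 8→7.
A3: add {1, 9} — 1 (Eve) has 1→8; 9 (Adam): all of {3, 8} already in.
A4 = A3; e.g. 5 (Adam) can still go to 6. Fixed point.
Eve's winning region = {0, 1, 2, 3, 4, 7, 8, 9}.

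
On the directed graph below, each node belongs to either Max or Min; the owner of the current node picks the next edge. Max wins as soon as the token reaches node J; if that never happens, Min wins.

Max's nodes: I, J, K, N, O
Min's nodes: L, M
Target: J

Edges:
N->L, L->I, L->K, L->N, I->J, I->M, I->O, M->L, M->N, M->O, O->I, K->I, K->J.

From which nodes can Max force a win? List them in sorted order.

A0 = {J}
A1: add {I, K} — I (Max) has I→J; K (Max) has K→J.
A2: add {O} — O (Max) has O→I.
A3 = A2; e.g. L (Min) can still go to N. Fixed point.
Max's winning region = {I, J, K, O}.

I, J, K, O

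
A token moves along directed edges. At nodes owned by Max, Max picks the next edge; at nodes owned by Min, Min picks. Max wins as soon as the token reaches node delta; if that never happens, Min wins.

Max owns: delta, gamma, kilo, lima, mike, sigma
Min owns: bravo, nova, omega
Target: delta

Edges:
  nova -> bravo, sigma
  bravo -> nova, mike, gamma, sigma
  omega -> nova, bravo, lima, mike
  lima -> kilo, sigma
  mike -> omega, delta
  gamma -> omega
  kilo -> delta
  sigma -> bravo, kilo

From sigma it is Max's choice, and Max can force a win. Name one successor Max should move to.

A0 = {delta}
A1: add {kilo, mike} — mike (Max) has mike→delta; kilo (Max) has kilo→delta.
A2: add {lima, sigma} — lima (Max) has lima→kilo; sigma (Max) has sigma→kilo.
A3 = A2; e.g. nova (Min) can still go to bravo. Fixed point.
From sigma, successor kilo is in the attractor (rank 1); the other successor bravo is not.

kilo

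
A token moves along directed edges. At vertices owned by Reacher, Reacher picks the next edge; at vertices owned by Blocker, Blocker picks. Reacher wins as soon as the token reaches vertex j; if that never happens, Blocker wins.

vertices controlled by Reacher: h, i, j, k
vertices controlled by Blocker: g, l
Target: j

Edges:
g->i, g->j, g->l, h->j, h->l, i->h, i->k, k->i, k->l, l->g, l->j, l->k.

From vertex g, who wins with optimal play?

A0 = {j}
A1: add {h} — h (Reacher) has h→j.
A2: add {i} — i (Reacher) has i→h.
A3: add {k} — k (Reacher) has k→i.
A4 = A3; e.g. g (Blocker) can still go to l. Fixed point.
g never enters the attractor, so Blocker can avoid the target forever.

Blocker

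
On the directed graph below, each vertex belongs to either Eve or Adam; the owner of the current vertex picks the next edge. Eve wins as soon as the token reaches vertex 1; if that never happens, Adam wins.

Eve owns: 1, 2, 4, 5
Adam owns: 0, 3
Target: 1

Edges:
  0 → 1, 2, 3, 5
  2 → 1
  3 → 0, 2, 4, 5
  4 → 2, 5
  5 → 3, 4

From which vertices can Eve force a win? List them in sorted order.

1, 2, 4, 5

A0 = {1}
A1: add {2} — 2 (Eve) has 2→1.
A2: add {4} — 4 (Eve) has 4→2.
A3: add {5} — 5 (Eve) has 5→4.
A4 = A3; e.g. 0 (Adam) can still go to 3. Fixed point.
Eve's winning region = {1, 2, 4, 5}.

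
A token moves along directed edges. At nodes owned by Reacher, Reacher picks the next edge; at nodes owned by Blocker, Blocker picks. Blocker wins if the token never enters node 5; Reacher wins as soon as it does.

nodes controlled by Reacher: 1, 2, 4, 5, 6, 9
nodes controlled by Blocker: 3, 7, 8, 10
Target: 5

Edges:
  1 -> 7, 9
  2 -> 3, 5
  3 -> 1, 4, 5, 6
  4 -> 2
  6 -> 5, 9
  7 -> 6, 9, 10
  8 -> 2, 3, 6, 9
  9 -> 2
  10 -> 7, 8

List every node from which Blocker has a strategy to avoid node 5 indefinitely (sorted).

7, 10

A0 = {5}
A1: add {2, 6} — 2 (Reacher) has 2→5; 6 (Reacher) has 6→5.
A2: add {4, 9} — 4 (Reacher) has 4→2; 9 (Reacher) has 9→2.
A3: add {1} — 1 (Reacher) has 1→9.
A4: add {3} — 3 (Blocker): all of {1, 4, 5, 6} already in.
A5: add {8} — 8 (Blocker): all of {2, 3, 6, 9} already in.
A6 = A5; e.g. 7 (Blocker) can still go to 10. Fixed point.
Reacher's attractor = {1, 2, 3, 4, 5, 6, 8, 9}; Blocker avoids the target exactly from the complement.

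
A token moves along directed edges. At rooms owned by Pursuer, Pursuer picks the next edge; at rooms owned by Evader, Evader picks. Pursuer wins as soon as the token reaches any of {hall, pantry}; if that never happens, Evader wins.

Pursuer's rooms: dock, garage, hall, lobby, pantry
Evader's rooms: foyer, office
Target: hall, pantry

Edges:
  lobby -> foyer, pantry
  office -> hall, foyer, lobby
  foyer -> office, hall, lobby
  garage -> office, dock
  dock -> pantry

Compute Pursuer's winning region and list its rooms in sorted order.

dock, garage, hall, lobby, pantry

A0 = {hall, pantry}
A1: add {dock, lobby} — dock (Pursuer) has dock→pantry; lobby (Pursuer) has lobby→pantry.
A2: add {garage} — garage (Pursuer) has garage→dock.
A3 = A2; e.g. office (Evader) can still go to foyer. Fixed point.
Pursuer's winning region = {dock, garage, hall, lobby, pantry}.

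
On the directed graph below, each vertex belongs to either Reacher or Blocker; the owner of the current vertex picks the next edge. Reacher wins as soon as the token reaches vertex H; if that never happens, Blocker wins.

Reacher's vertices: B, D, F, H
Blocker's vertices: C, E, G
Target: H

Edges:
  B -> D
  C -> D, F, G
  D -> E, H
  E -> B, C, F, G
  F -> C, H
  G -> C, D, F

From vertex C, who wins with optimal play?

A0 = {H}
A1: add {D, F} — D (Reacher) has D→H; F (Reacher) has F→H.
A2: add {B} — B (Reacher) has B→D.
A3 = A2; e.g. C (Blocker) can still go to G. Fixed point.
C never enters the attractor, so Blocker can avoid the target forever.

Blocker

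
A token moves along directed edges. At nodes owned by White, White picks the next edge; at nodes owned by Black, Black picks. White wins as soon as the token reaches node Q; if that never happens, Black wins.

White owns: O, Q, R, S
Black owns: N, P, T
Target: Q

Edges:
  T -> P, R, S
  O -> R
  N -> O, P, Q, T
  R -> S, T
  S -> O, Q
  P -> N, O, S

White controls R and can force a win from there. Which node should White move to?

S

A0 = {Q}
A1: add {S} — S (White) has S→Q.
A2: add {R} — R (White) has R→S.
A3: add {O} — O (White) has O→R.
A4 = A3; e.g. N (Black) can still go to P. Fixed point.
From R, successor S is in the attractor (rank 1); the other successor T is not.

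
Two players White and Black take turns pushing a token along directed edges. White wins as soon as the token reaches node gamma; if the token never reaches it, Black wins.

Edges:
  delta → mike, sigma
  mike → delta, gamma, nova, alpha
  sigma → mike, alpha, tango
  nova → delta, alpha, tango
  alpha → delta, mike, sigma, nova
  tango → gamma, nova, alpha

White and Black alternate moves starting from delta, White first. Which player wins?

Black

Track states (vertex, player-to-move).
A0 = {(gamma,White), (gamma,Black)}
A1: add {(mike,White), (tango,White)}.
A2 = A1; e.g. (delta,White) stays out. (delta,White) never enters ⇒ Black avoids the target.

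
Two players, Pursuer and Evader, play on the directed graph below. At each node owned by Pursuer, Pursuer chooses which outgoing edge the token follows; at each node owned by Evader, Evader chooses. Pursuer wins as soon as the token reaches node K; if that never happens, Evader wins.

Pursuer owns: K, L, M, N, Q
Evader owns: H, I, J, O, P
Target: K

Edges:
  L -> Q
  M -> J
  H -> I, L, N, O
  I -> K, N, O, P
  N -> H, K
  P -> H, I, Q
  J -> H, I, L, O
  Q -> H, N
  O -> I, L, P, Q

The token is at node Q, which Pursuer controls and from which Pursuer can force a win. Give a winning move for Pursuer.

N

A0 = {K}
A1: add {N} — N (Pursuer) has N→K.
A2: add {Q} — Q (Pursuer) has Q→N.
A3: add {L} — L (Pursuer) has L→Q.
A4 = A3; e.g. H (Evader) can still go to I. Fixed point.
From Q, successor N is in the attractor (rank 1); the other successor H is not.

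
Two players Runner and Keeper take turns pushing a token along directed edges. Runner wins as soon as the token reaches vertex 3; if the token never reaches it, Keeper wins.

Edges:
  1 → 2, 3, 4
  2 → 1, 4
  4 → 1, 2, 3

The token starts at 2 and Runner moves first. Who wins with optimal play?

Keeper

Track states (vertex, player-to-move).
A0 = {(3,Runner), (3,Keeper)}
A1: add {(1,Runner), (4,Runner)}.
A2: add {(2,Keeper)}.
A3 = A2; e.g. (1,Keeper) stays out. (2,Runner) never enters ⇒ Keeper avoids the target.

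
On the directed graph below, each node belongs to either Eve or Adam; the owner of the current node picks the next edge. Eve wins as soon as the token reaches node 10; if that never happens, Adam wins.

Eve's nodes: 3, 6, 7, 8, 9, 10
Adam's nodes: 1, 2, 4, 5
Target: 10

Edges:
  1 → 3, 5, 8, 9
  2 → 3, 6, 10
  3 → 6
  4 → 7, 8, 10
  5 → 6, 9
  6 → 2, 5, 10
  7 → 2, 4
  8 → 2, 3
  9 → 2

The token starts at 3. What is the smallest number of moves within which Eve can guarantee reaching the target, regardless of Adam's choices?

2

A0 = {10}
A1: add {6} — 6 (Eve) has 6→10.
A2: add {3} — 3 (Eve) has 3→6.
3 enters the attractor at level 2, so Eve can force the target in 2 moves from there.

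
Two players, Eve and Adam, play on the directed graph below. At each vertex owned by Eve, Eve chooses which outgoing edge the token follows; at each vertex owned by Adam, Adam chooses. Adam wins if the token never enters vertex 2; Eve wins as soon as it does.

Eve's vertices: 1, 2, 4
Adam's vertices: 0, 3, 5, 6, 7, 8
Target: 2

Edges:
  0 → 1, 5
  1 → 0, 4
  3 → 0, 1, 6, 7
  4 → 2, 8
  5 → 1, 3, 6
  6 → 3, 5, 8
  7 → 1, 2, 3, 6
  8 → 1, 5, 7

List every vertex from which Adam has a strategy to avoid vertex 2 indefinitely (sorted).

0, 3, 5, 6, 7, 8

A0 = {2}
A1: add {4} — 4 (Eve) has 4→2.
A2: add {1} — 1 (Eve) has 1→4.
A3 = A2; e.g. 0 (Adam) can still go to 5. Fixed point.
Eve's attractor = {1, 2, 4}; Adam avoids the target exactly from the complement.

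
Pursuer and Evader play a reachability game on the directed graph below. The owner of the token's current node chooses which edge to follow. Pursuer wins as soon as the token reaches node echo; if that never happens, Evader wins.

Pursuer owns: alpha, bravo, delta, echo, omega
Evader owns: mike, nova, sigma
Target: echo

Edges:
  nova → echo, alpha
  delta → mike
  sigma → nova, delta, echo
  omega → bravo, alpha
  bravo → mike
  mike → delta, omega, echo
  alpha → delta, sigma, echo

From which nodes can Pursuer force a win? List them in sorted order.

alpha, echo, nova, omega

A0 = {echo}
A1: add {alpha} — alpha (Pursuer) has alpha→echo.
A2: add {nova, omega} — nova (Evader): all of {echo, alpha} already in; omega (Pursuer) has omega→alpha.
A3 = A2; e.g. delta (Pursuer) has no edge into A2. Fixed point.
Pursuer's winning region = {alpha, echo, nova, omega}.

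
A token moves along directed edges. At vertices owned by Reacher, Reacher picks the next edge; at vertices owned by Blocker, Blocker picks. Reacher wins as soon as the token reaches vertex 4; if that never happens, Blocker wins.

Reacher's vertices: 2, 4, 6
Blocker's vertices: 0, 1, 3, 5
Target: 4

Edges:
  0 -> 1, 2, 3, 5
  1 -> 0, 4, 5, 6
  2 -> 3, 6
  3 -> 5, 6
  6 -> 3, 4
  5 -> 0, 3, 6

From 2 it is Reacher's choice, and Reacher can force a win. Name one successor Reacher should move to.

6

A0 = {4}
A1: add {6} — 6 (Reacher) has 6→4.
A2: add {2} — 2 (Reacher) has 2→6.
A3 = A2; e.g. 0 (Blocker) can still go to 1. Fixed point.
From 2, successor 6 is in the attractor (rank 1); the other successor 3 is not.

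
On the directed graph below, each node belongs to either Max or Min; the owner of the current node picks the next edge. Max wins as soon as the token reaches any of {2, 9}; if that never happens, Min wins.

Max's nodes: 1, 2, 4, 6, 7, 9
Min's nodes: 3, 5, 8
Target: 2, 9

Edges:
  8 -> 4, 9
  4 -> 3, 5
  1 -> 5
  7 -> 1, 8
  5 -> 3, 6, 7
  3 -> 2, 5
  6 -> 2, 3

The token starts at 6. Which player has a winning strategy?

A0 = {2, 9}
A1: add {6} — 6 (Max) has 6→2.
A2 = A1; e.g. 1 (Max) has no edge into A1. Fixed point.
6 ∈ A1, so Max can force the target.

Max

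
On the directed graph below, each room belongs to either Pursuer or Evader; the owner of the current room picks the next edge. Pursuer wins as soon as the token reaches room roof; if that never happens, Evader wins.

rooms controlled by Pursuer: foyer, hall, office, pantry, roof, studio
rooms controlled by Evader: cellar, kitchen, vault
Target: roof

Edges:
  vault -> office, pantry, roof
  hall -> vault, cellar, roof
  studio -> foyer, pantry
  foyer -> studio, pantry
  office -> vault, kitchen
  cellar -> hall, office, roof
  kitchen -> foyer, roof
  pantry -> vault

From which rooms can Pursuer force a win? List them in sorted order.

hall, roof

A0 = {roof}
A1: add {hall} — hall (Pursuer) has hall→roof.
A2 = A1; e.g. vault (Evader) can still go to office. Fixed point.
Pursuer's winning region = {hall, roof}.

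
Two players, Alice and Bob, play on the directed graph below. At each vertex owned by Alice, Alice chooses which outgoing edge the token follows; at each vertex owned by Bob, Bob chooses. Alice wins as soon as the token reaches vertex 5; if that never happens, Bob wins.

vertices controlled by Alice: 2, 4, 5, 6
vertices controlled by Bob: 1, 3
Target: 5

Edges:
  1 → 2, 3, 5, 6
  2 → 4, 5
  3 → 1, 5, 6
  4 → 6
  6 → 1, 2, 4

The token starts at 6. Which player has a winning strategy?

Alice

A0 = {5}
A1: add {2} — 2 (Alice) has 2→5.
A2: add {6} — 6 (Alice) has 6→2.
6 ∈ A2, so Alice can force the target.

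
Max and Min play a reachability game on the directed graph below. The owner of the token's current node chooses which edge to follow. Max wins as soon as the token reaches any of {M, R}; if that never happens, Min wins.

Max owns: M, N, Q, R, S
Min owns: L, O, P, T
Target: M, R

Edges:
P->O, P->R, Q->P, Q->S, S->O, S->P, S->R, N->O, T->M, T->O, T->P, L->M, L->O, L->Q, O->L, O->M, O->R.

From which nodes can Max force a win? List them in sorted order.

A0 = {M, R}
A1: add {S} — S (Max) has S→R.
A2: add {Q} — Q (Max) has Q→S.
A3 = A2; e.g. L (Min) can still go to O. Fixed point.
Max's winning region = {M, Q, R, S}.

M, Q, R, S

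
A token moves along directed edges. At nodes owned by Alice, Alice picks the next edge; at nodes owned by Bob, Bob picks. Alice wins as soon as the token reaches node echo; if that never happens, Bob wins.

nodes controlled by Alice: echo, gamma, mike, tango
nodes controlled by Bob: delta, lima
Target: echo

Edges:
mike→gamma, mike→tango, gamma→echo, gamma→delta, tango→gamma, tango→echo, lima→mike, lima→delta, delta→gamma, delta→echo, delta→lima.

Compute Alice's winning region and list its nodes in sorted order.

A0 = {echo}
A1: add {gamma, tango} — gamma (Alice) has gamma→echo; tango (Alice) has tango→echo.
A2: add {mike} — mike (Alice) has mike→gamma.
A3 = A2; e.g. lima (Bob) can still go to delta. Fixed point.
Alice's winning region = {echo, gamma, mike, tango}.

echo, gamma, mike, tango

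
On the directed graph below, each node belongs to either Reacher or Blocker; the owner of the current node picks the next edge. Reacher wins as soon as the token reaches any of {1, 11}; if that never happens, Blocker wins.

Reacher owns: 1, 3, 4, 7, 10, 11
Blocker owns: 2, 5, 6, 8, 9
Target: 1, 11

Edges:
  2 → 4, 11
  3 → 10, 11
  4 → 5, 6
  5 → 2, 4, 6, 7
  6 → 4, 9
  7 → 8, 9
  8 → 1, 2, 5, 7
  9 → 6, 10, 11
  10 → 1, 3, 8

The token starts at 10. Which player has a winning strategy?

Reacher

A0 = {1, 11}
A1: add {3, 10} — 3 (Reacher) has 3→11; 10 (Reacher) has 10→1.
A2 = A1; e.g. 2 (Blocker) can still go to 4. Fixed point.
10 ∈ A1, so Reacher can force the target.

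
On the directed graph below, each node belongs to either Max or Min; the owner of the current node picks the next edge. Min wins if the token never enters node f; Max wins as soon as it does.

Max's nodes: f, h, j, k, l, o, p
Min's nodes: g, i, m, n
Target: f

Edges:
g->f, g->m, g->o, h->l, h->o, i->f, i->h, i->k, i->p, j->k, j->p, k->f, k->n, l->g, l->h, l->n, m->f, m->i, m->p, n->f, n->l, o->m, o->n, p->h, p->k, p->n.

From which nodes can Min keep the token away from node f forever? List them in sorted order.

g, h, i, l, m, n, o

A0 = {f}
A1: add {k} — k (Max) has k→f.
A2: add {j, p} — j (Max) has j→k; p (Max) has p→k.
A3 = A2; e.g. g (Min) can still go to m. Fixed point.
Max's attractor = {f, j, k, p}; Min avoids the target exactly from the complement.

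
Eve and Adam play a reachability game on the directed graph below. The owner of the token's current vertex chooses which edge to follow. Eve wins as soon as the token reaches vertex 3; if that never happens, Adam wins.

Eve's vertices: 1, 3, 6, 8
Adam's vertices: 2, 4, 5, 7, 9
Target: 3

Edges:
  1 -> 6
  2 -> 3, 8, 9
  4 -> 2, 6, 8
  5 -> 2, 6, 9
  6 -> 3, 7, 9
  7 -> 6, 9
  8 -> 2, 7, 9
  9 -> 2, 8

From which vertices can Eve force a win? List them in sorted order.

1, 3, 6

A0 = {3}
A1: add {6} — 6 (Eve) has 6→3.
A2: add {1} — 1 (Eve) has 1→6.
A3 = A2; e.g. 2 (Adam) can still go to 8. Fixed point.
Eve's winning region = {1, 3, 6}.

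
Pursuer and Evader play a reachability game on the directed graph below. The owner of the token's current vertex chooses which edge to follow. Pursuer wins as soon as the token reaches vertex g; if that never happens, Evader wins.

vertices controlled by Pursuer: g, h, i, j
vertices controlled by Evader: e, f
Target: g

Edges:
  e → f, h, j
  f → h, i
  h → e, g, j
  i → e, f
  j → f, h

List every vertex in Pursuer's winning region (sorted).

A0 = {g}
A1: add {h} — h (Pursuer) has h→g.
A2: add {j} — j (Pursuer) has j→h.
A3 = A2; e.g. e (Evader) can still go to f. Fixed point.
Pursuer's winning region = {g, h, j}.

g, h, j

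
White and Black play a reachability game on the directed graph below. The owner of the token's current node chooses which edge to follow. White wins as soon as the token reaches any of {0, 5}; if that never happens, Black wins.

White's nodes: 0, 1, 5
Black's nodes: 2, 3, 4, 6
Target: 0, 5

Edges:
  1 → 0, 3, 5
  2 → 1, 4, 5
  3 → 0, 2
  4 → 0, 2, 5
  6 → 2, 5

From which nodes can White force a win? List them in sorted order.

A0 = {0, 5}
A1: add {1} — 1 (White) has 1→0.
A2 = A1; e.g. 2 (Black) can still go to 4. Fixed point.
White's winning region = {0, 1, 5}.

0, 1, 5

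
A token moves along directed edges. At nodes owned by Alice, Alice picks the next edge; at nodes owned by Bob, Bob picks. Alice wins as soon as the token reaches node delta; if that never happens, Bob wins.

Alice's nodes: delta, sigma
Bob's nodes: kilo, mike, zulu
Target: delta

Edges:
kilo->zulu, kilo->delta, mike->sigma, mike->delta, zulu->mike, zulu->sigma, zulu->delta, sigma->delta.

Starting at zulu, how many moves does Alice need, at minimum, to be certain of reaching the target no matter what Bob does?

A0 = {delta}
A1: add {sigma} — sigma (Alice) has sigma→delta.
A2: add {mike} — mike (Bob): all of {sigma, delta} already in.
A3: add {zulu} — zulu (Bob): all of {mike, sigma, delta} already in.
zulu enters the attractor at level 3, so Alice can force the target in 3 moves from there.

3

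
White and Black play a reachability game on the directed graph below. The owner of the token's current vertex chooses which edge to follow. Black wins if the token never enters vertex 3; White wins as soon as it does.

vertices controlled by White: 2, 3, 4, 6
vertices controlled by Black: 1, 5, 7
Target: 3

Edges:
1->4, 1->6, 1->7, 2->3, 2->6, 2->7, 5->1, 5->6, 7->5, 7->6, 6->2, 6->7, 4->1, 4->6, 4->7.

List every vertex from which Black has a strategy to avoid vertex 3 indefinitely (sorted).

1, 5, 7

A0 = {3}
A1: add {2} — 2 (White) has 2→3.
A2: add {6} — 6 (White) has 6→2.
A3: add {4} — 4 (White) has 4→6.
A4 = A3; e.g. 1 (Black) can still go to 7. Fixed point.
White's attractor = {2, 3, 4, 6}; Black avoids the target exactly from the complement.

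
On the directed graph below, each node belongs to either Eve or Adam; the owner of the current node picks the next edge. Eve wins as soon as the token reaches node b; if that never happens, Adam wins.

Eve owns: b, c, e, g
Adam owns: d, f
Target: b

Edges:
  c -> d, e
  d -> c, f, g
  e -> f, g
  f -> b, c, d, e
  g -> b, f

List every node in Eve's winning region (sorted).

b, c, e, g

A0 = {b}
A1: add {g} — g (Eve) has g→b.
A2: add {e} — e (Eve) has e→g.
A3: add {c} — c (Eve) has c→e.
A4 = A3; e.g. d (Adam) can still go to f. Fixed point.
Eve's winning region = {b, c, e, g}.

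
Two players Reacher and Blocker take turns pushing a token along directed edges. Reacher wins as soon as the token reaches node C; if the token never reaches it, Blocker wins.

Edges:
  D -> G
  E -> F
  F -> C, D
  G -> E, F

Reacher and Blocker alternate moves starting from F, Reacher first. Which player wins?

Track states (vertex, player-to-move).
A0 = {(C,Reacher), (C,Blocker)}
A1: add {(F,Reacher)}.
(F,Reacher) ∈ A1 ⇒ Reacher forces the target.

Reacher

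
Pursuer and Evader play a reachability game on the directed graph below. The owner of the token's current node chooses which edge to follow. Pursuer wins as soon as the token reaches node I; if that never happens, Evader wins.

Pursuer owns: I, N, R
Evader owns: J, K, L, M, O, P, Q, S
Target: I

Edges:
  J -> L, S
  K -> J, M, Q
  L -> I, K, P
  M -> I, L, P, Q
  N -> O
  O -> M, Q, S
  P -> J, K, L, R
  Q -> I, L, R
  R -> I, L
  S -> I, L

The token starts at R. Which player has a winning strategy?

Pursuer

A0 = {I}
A1: add {R} — R (Pursuer) has R→I.
A2 = A1; e.g. J (Evader) can still go to L. Fixed point.
R ∈ A1, so Pursuer can force the target.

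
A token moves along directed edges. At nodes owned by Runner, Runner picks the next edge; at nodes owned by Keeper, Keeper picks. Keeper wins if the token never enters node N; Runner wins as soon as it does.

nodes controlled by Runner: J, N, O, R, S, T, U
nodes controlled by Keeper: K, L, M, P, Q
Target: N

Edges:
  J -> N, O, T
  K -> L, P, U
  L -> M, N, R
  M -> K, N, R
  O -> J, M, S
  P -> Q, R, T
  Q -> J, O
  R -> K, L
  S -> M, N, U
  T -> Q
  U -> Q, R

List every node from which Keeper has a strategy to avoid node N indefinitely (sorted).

K, L, M, P, R

A0 = {N}
A1: add {J, S} — J (Runner) has J→N; S (Runner) has S→N.
A2: add {O} — O (Runner) has O→J.
A3: add {Q} — Q (Keeper): all of {J, O} already in.
A4: add {T, U} — T (Runner) has T→Q; U (Runner) has U→Q.
A5 = A4; e.g. K (Keeper) can still go to L. Fixed point.
Runner's attractor = {J, N, O, Q, S, T, U}; Keeper avoids the target exactly from the complement.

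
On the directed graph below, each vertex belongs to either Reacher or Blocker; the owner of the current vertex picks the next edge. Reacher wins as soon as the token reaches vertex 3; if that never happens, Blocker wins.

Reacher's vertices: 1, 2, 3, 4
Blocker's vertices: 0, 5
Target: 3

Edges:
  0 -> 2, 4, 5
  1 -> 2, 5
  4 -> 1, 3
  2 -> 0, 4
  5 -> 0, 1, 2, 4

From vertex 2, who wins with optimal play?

A0 = {3}
A1: add {4} — 4 (Reacher) has 4→3.
A2: add {2} — 2 (Reacher) has 2→4.
2 ∈ A2, so Reacher can force the target.

Reacher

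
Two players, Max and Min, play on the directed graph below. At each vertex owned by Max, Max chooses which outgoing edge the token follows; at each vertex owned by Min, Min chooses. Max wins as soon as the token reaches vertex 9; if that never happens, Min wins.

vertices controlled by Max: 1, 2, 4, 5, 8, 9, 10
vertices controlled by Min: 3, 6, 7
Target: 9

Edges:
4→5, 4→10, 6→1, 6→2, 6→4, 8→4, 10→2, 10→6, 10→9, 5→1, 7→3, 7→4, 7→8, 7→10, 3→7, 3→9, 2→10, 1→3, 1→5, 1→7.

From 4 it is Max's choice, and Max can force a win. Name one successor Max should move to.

10

A0 = {9}
A1: add {10} — 10 (Max) has 10→9.
A2: add {2, 4} — 2 (Max) has 2→10; 4 (Max) has 4→10.
A3: add {8} — 8 (Max) has 8→4.
A4 = A3; e.g. 1 (Max) has no edge into A3. Fixed point.
From 4, successor 10 is in the attractor (rank 1); the other successor 5 is not.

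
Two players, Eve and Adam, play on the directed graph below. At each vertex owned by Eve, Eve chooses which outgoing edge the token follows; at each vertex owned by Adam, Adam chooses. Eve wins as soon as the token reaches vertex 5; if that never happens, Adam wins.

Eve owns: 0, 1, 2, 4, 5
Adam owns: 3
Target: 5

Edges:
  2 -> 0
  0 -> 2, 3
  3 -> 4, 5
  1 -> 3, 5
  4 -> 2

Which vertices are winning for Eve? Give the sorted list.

A0 = {5}
A1: add {1} — 1 (Eve) has 1→5.
A2 = A1; e.g. 0 (Eve) has no edge into A1. Fixed point.
Eve's winning region = {1, 5}.

1, 5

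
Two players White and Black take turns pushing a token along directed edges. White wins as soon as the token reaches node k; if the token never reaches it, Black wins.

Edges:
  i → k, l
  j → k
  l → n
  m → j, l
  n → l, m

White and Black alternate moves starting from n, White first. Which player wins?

Track states (vertex, player-to-move).
A0 = {(k,White), (k,Black)}
A1: add {(i,White), (j,White), (j,Black)}.
A2: add {(m,White)}.
A3 = A2; e.g. (i,Black) stays out. (n,White) never enters ⇒ Black avoids the target.

Black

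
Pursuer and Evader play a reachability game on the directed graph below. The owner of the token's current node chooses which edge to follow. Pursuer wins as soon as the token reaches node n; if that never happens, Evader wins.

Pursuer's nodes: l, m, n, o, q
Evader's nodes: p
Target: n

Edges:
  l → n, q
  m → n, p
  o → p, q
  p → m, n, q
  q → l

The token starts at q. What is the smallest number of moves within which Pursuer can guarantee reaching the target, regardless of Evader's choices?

2

A0 = {n}
A1: add {l, m} — l (Pursuer) has l→n; m (Pursuer) has m→n.
A2: add {q} — q (Pursuer) has q→l.
q enters the attractor at level 2, so Pursuer can force the target in 2 moves from there.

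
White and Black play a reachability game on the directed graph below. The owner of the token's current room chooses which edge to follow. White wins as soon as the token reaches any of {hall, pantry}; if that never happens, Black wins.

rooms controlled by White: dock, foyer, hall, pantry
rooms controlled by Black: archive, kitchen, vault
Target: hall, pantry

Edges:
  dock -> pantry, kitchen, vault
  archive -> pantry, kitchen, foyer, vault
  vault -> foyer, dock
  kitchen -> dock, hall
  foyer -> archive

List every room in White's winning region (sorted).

dock, hall, kitchen, pantry

A0 = {hall, pantry}
A1: add {dock} — dock (White) has dock→pantry.
A2: add {kitchen} — kitchen (Black): all of {dock, hall} already in.
A3 = A2; e.g. archive (Black) can still go to foyer. Fixed point.
White's winning region = {dock, hall, kitchen, pantry}.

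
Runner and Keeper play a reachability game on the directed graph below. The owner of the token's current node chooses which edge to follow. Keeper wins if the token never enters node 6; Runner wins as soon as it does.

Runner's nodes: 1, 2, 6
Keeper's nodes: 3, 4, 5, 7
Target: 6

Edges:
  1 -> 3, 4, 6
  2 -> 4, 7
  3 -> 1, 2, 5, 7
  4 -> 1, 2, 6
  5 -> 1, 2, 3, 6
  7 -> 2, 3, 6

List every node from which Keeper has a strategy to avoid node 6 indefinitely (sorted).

A0 = {6}
A1: add {1} — 1 (Runner) has 1→6.
A2 = A1; e.g. 2 (Runner) has no edge into A1. Fixed point.
Runner's attractor = {1, 6}; Keeper avoids the target exactly from the complement.

2, 3, 4, 5, 7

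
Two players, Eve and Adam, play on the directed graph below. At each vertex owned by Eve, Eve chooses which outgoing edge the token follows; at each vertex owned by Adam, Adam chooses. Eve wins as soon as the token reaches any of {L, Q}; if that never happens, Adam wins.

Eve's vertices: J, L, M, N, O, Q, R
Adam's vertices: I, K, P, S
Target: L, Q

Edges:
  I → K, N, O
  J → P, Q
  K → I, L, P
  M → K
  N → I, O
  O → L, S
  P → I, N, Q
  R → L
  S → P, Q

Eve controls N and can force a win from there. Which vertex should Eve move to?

A0 = {L, Q}
A1: add {J, O, R} — J (Eve) has J→Q; O (Eve) has O→L; R (Eve) has R→L.
A2: add {N} — N (Eve) has N→O.
A3 = A2; e.g. I (Adam) can still go to K. Fixed point.
From N, successor O is in the attractor (rank 1); the other successor I is not.

O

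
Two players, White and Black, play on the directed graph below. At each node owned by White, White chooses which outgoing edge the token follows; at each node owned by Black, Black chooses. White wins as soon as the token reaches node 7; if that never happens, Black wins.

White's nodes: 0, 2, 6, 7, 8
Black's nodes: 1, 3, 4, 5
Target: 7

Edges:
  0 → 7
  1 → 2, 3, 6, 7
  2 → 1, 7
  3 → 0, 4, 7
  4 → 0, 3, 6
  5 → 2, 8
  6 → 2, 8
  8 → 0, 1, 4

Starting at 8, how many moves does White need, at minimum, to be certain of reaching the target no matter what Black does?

A0 = {7}
A1: add {0, 2} — 0 (White) has 0→7; 2 (White) has 2→7.
A2: add {6, 8} — 6 (White) has 6→2; 8 (White) has 8→0.
8 enters the attractor at level 2, so White can force the target in 2 moves from there.

2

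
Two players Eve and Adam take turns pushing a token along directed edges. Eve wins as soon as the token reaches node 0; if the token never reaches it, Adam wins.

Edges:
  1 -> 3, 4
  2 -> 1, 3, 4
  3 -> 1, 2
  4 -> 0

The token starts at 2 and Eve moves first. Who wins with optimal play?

Eve

Track states (vertex, player-to-move).
A0 = {(0,Eve), (0,Adam)}
A1: add {(4,Eve), (4,Adam)}.
A2: add {(1,Eve), (2,Eve)}.
(2,Eve) ∈ A2 ⇒ Eve forces the target.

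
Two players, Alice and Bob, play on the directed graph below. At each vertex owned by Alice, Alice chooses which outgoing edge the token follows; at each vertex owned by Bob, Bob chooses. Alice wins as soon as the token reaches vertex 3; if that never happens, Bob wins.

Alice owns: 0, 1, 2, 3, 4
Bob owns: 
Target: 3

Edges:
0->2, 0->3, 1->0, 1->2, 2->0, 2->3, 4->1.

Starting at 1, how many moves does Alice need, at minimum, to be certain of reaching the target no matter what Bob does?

A0 = {3}
A1: add {0, 2} — 0 (Alice) has 0→3; 2 (Alice) has 2→3.
A2: add {1} — 1 (Alice) has 1→0.
1 enters the attractor at level 2, so Alice can force the target in 2 moves from there.

2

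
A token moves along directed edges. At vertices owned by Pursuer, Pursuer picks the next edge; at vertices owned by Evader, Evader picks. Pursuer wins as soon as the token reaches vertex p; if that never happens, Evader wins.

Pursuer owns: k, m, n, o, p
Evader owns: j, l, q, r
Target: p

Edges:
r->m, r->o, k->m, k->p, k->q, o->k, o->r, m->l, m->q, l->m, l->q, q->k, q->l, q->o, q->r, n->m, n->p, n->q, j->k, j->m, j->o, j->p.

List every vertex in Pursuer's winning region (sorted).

A0 = {p}
A1: add {k, n} — k (Pursuer) has k→p; n (Pursuer) has n→p.
A2: add {o} — o (Pursuer) has o→k.
A3 = A2; e.g. j (Evader) can still go to m. Fixed point.
Pursuer's winning region = {k, n, o, p}.

k, n, o, p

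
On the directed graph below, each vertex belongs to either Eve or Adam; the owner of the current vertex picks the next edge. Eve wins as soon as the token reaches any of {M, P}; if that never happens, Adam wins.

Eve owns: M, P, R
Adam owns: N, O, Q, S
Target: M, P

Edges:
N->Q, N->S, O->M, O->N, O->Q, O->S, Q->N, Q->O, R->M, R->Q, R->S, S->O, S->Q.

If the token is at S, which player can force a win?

Adam

A0 = {M, P}
A1: add {R} — R (Eve) has R→M.
A2 = A1; e.g. N (Adam) can still go to Q. Fixed point.
S never enters the attractor, so Adam can avoid the target forever.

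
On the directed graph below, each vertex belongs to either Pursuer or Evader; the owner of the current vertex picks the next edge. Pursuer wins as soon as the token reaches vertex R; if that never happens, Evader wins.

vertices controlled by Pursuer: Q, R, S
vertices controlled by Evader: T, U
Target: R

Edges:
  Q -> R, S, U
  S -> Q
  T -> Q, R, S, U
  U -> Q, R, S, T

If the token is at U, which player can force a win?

Evader

A0 = {R}
A1: add {Q} — Q (Pursuer) has Q→R.
A2: add {S} — S (Pursuer) has S→Q.
A3 = A2; e.g. T (Evader) can still go to U. Fixed point.
U never enters the attractor, so Evader can avoid the target forever.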